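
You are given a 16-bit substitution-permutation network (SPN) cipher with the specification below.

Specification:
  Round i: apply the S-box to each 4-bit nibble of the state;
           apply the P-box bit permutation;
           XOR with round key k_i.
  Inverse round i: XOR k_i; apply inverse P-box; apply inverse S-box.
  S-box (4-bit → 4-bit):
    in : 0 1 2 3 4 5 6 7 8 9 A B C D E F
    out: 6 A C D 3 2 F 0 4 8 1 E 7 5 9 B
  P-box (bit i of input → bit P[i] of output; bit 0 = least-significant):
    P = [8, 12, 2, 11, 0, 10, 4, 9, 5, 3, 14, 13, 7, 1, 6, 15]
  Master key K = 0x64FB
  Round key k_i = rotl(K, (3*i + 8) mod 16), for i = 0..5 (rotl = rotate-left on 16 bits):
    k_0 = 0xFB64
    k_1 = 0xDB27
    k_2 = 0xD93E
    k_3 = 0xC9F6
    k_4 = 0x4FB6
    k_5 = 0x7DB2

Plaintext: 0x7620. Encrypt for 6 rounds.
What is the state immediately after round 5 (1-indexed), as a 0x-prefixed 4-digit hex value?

0xE2ED

s_0 = plaintext = 0x7620
s_1 = Round(s_0, k_0) = 0x8958
s_2 = Round(s_1, k_1) = 0xFF63
s_3 = Round(s_2, k_2) = 0x7681
s_4 = Round(s_3, k_3) = 0xB1CE
s_5 = Round(s_4, k_4) = 0xE2ED
s_6 = Round(s_5, k_5) = 0x9E37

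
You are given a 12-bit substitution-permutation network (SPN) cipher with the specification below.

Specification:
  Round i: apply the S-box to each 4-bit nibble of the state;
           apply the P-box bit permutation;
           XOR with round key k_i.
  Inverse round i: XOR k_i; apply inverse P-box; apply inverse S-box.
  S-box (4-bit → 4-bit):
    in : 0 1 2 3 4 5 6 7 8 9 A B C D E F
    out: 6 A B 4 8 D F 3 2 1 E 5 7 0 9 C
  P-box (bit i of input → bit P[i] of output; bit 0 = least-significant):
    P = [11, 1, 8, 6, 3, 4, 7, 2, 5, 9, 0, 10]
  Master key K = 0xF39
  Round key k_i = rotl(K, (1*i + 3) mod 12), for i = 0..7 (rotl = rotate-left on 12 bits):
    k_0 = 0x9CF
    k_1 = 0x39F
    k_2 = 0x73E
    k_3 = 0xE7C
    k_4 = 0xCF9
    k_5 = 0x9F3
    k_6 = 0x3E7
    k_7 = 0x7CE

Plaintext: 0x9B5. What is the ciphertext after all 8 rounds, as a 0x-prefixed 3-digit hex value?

s_0 = plaintext = 0x9B5
s_1 = Round(s_0, k_0) = 0x027
s_2 = Round(s_1, k_1) = 0x980
s_3 = Round(s_2, k_2) = 0x60C
s_4 = Round(s_3, k_3) = 0x1CF
s_5 = Round(s_4, k_4) = 0xB21
s_6 = Round(s_5, k_5) = 0x98C
s_7 = Round(s_6, k_6) = 0xAD5
s_8 = Round(s_7, k_7) = 0x88F

0x88F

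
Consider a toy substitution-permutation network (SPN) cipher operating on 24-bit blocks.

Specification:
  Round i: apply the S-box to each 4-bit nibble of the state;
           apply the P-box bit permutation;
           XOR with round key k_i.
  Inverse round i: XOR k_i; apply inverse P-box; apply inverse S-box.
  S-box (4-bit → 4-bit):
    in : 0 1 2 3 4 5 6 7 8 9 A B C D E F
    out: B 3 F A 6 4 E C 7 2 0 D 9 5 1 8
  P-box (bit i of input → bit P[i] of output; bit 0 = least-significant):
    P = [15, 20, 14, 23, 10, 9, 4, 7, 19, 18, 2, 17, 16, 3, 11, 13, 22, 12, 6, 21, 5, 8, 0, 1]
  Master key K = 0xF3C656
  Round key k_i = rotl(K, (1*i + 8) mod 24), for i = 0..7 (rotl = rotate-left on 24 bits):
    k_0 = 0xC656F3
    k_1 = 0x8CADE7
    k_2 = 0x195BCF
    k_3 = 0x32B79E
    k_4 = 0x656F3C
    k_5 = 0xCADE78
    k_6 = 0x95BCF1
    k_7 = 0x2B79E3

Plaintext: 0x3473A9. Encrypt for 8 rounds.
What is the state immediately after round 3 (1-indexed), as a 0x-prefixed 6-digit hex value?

0x54DBD5

s_0 = plaintext = 0x3473A9
s_1 = Round(s_0, k_0) = 0xD06FB1
s_2 = Round(s_1, k_1) = 0xFE115E
s_3 = Round(s_2, k_2) = 0x54DBD5
s_4 = Round(s_3, k_3) = 0x39EBCB
s_5 = Round(s_4, k_4) = 0xEEBABA
s_6 = Round(s_5, k_5) = 0x8BF2C8
s_7 = Round(s_6, k_6) = 0xEB5914
s_8 = Round(s_7, k_7) = 0x5F3783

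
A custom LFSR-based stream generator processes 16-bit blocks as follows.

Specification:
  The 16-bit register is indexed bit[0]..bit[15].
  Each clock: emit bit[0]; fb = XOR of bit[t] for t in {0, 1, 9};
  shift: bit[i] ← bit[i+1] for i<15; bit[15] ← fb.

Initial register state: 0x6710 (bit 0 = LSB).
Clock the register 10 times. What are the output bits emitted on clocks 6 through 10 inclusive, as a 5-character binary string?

00011

reg_0 = 0x6710
clock 1: out=0, reg = 0xB388
clock 2: out=0, reg = 0xD9C4
clock 3: out=0, reg = 0x6CE2
clock 4: out=0, reg = 0xB671
clock 5: out=1, reg = 0x5B38
clock 6: out=0, reg = 0xAD9C
clock 7: out=0, reg = 0x56CE
clock 8: out=0, reg = 0x2B67
clock 9: out=1, reg = 0x95B3
clock 10: out=1, reg = 0x4AD9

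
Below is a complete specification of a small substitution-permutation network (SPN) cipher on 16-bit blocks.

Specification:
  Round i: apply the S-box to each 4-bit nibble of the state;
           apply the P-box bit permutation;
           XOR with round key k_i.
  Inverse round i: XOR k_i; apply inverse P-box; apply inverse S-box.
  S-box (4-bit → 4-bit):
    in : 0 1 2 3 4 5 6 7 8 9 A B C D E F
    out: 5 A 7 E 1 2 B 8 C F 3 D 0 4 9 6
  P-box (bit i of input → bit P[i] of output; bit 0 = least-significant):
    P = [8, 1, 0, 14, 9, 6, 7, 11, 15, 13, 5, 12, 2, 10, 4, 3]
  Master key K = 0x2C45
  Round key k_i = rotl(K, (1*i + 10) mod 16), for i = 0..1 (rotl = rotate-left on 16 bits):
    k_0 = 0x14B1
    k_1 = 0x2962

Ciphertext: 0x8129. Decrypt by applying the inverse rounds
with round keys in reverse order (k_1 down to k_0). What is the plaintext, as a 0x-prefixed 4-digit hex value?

s_0 = ciphertext = 0x8129
s_1 = InvRound(s_0, k_1) = 0x7A1F
s_2 = InvRound(s_1, k_0) = 0x6FB1

0x6FB1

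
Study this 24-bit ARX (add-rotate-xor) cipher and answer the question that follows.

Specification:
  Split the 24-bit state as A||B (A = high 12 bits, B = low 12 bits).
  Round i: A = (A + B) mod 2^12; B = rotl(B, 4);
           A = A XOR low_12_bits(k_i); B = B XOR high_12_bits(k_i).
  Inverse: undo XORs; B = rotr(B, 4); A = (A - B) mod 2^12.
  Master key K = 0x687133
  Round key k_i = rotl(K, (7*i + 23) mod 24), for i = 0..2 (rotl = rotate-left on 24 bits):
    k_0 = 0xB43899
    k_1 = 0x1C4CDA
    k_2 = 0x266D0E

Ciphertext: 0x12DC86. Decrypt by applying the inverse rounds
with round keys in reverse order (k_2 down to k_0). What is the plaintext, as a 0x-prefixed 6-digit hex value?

0x42F115

s_0 = ciphertext = 0x12DC86
s_1 = InvRound(s_0, k_2) = 0xB350EE
s_2 = InvRound(s_1, k_1) = 0xDDDA12
s_3 = InvRound(s_2, k_0) = 0x42F115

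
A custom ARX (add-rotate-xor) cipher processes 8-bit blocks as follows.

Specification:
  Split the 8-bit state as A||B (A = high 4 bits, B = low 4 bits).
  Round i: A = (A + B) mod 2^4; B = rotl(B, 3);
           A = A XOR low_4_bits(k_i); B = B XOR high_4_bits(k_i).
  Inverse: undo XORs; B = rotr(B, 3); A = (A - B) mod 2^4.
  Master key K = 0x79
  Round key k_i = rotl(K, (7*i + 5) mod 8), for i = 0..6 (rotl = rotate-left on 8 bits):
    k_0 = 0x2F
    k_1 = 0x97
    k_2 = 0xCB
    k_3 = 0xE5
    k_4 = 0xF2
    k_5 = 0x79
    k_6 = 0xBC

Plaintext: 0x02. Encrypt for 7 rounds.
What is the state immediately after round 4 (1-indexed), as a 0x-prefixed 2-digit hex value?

0xD8

s_0 = plaintext = 0x02
s_1 = Round(s_0, k_0) = 0xD3
s_2 = Round(s_1, k_1) = 0x70
s_3 = Round(s_2, k_2) = 0xCC
s_4 = Round(s_3, k_3) = 0xD8
s_5 = Round(s_4, k_4) = 0x7B
s_6 = Round(s_5, k_5) = 0xBA
s_7 = Round(s_6, k_6) = 0x9E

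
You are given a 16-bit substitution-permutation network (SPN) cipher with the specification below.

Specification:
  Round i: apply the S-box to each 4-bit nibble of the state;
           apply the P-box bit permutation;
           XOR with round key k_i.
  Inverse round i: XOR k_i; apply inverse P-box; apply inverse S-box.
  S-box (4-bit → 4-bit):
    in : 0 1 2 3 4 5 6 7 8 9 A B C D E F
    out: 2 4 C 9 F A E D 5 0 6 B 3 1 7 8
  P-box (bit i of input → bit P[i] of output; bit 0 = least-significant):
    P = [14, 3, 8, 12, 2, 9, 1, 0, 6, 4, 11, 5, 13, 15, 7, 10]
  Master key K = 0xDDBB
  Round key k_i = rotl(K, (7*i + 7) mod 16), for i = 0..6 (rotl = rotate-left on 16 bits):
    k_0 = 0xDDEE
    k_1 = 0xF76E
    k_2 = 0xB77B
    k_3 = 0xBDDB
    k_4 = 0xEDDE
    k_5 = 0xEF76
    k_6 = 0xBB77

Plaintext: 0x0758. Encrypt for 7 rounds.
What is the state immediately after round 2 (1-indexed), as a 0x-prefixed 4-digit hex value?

s_0 = plaintext = 0x0758
s_1 = Round(s_0, k_0) = 0x168F
s_2 = Round(s_1, k_1) = 0xEFD8
s_3 = Round(s_2, k_2) = 0x56DF
s_4 = Round(s_3, k_3) = 0x21EF
s_5 = Round(s_4, k_4) = 0xF358
s_6 = Round(s_5, k_5) = 0xA817
s_7 = Round(s_6, k_6) = 0x62B5

0xEFD8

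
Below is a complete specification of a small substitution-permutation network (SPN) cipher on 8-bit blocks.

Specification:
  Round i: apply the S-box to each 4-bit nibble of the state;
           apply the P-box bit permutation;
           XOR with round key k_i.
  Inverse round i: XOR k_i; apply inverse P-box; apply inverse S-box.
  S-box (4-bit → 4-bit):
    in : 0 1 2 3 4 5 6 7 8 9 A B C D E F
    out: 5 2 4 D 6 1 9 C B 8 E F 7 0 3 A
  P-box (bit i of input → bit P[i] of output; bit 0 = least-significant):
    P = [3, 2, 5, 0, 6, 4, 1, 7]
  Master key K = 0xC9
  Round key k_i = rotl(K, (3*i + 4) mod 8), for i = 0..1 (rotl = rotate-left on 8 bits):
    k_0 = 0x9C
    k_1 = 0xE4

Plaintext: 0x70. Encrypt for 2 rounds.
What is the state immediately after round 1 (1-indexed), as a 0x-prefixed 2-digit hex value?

0x36

s_0 = plaintext = 0x70
s_1 = Round(s_0, k_0) = 0x36
s_2 = Round(s_1, k_1) = 0x2F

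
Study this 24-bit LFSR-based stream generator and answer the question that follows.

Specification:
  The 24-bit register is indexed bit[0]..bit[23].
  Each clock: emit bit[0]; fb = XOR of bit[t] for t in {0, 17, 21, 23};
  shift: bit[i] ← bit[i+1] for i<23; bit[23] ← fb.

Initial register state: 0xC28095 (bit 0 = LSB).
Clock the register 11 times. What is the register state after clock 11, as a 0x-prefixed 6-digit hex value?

reg_0 = 0xC28095
clock 1: out=1, reg = 0xE1404A
clock 2: out=0, reg = 0x70A025
clock 3: out=1, reg = 0x385012
clock 4: out=0, reg = 0x9C2809
clock 5: out=1, reg = 0x4E1404
clock 6: out=0, reg = 0xA70A02
clock 7: out=0, reg = 0xD38501
clock 8: out=1, reg = 0xE9C280
clock 9: out=0, reg = 0x74E140
clock 10: out=0, reg = 0xBA70A0
clock 11: out=0, reg = 0xDD3850

0xDD3850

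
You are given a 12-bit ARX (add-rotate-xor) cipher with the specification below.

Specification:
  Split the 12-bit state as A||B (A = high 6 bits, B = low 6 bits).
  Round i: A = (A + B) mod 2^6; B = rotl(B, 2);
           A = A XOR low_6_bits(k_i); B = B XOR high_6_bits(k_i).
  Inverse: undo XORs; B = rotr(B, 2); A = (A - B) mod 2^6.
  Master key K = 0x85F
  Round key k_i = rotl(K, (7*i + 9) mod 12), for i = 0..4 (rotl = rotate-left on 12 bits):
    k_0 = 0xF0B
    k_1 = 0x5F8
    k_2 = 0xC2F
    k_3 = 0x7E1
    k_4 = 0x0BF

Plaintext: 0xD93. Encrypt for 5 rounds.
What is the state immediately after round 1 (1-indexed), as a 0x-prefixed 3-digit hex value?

s_0 = plaintext = 0xD93
s_1 = Round(s_0, k_0) = 0x0B1
s_2 = Round(s_1, k_1) = 0x2D0
s_3 = Round(s_2, k_2) = 0xD31
s_4 = Round(s_3, k_3) = 0x118
s_5 = Round(s_4, k_4) = 0x8E3

0x0B1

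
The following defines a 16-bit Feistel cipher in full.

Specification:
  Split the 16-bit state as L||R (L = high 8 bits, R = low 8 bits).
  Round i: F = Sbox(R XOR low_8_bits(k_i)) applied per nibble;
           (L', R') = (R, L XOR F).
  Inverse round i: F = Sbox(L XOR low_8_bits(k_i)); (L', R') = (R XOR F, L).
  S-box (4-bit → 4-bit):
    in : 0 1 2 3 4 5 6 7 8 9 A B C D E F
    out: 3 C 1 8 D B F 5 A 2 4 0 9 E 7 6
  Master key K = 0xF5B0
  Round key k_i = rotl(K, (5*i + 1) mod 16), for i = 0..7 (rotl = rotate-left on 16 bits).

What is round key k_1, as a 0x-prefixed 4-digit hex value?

K = 0xF5B0
k_0 = rotl(K, (5*0+1) mod 16) = rotl(K, 1) = 0xEB61
k_1 = rotl(K, (5*1+1) mod 16) = rotl(K, 6) = 0x6C3D

0x6C3D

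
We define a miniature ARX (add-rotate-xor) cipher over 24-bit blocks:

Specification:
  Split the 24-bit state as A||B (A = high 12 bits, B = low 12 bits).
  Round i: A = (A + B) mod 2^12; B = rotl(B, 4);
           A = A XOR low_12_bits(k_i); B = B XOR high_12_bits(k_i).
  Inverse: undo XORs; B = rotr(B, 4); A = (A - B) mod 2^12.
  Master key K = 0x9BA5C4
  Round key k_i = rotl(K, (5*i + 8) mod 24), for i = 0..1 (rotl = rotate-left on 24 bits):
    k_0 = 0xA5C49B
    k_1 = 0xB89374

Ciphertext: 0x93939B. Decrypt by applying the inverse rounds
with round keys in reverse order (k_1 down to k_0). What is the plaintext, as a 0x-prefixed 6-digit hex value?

0x5CAD8D

s_0 = ciphertext = 0x93939B
s_1 = InvRound(s_0, k_1) = 0x7CC281
s_2 = InvRound(s_1, k_0) = 0x5CAD8D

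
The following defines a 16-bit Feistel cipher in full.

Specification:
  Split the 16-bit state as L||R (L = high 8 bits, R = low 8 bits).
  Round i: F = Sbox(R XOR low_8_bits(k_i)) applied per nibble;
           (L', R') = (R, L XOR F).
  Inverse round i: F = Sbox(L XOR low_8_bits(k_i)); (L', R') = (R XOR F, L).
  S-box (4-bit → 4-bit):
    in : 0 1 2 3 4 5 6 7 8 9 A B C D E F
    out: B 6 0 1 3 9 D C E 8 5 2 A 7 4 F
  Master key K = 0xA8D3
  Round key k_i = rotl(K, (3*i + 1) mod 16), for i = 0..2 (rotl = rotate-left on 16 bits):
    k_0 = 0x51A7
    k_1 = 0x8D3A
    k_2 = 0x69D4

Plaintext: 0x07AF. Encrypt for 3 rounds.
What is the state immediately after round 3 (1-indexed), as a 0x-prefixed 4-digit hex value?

s_0 = plaintext = 0x07AF
s_1 = Round(s_0, k_0) = 0xAFB9
s_2 = Round(s_1, k_1) = 0xB94E
s_3 = Round(s_2, k_2) = 0x4E3C

0x4E3C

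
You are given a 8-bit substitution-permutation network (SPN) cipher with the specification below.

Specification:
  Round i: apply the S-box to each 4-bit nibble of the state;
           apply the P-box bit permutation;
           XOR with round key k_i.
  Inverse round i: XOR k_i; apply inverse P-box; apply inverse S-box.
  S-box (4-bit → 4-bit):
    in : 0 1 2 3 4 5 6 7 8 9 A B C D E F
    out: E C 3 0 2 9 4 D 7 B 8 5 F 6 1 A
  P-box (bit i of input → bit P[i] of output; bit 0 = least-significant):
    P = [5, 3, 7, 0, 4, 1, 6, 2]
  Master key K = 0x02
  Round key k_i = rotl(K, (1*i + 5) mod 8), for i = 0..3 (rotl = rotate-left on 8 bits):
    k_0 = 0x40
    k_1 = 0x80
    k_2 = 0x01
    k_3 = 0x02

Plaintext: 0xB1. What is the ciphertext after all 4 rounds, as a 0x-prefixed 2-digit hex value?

0x1A

s_0 = plaintext = 0xB1
s_1 = Round(s_0, k_0) = 0x91
s_2 = Round(s_1, k_1) = 0x17
s_3 = Round(s_2, k_2) = 0xE4
s_4 = Round(s_3, k_3) = 0x1A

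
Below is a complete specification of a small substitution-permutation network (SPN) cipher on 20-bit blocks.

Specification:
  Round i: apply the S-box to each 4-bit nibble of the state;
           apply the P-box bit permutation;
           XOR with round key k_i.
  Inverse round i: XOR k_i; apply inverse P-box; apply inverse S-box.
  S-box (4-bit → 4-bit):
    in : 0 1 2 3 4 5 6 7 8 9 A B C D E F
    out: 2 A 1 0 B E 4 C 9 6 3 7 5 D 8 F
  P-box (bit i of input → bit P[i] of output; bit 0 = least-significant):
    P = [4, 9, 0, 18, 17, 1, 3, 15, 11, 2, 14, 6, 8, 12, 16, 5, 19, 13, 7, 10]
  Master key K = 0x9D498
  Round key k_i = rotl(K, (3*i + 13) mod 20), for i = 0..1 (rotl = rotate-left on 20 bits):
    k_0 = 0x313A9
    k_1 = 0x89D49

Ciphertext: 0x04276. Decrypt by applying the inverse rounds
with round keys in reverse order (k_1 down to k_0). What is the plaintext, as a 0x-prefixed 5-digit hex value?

0xC5DA2

s_0 = ciphertext = 0x04276
s_1 = InvRound(s_0, k_1) = 0x84B5B
s_2 = InvRound(s_1, k_0) = 0xC5DA2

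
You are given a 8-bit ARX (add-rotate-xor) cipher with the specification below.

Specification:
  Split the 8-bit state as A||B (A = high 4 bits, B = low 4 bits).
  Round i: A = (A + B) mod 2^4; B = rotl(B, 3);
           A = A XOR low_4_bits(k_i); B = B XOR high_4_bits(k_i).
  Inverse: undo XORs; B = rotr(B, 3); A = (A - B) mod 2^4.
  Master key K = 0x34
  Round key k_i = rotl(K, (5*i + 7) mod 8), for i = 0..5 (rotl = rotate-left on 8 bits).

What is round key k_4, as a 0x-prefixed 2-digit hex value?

K = 0x34
k_0 = rotl(K, (5*0+7) mod 8) = rotl(K, 7) = 0x1A
k_1 = rotl(K, (5*1+7) mod 8) = rotl(K, 4) = 0x43
k_2 = rotl(K, (5*2+7) mod 8) = rotl(K, 1) = 0x68
k_3 = rotl(K, (5*3+7) mod 8) = rotl(K, 6) = 0x0D
k_4 = rotl(K, (5*4+7) mod 8) = rotl(K, 3) = 0xA1

0xA1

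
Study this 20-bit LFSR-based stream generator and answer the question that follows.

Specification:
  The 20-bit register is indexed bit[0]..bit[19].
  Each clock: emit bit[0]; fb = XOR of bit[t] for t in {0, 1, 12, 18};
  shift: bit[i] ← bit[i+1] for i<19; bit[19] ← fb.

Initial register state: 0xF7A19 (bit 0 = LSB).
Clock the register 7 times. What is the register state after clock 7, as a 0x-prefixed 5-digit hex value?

reg_0 = 0xF7A19
clock 1: out=1, reg = 0xFBD0C
clock 2: out=0, reg = 0x7DE86
clock 3: out=0, reg = 0xBEF43
clock 4: out=1, reg = 0x5F7A1
clock 5: out=1, reg = 0xAFBD0
clock 6: out=0, reg = 0xD7DE8
clock 7: out=0, reg = 0x6BEF4

0x6BEF4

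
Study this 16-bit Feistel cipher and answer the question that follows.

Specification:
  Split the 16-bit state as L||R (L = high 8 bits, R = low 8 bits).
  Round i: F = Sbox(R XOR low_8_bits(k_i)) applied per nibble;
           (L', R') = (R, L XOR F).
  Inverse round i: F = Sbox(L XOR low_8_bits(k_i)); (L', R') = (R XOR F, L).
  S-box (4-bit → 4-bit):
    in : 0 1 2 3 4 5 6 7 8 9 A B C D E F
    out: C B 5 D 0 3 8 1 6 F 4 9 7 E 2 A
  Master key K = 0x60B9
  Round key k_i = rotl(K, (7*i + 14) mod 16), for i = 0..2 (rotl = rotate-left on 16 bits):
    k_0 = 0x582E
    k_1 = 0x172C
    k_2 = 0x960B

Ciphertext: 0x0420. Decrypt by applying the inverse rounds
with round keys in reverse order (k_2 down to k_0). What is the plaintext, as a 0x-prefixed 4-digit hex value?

0xDF7C

s_0 = ciphertext = 0x0420
s_1 = InvRound(s_0, k_2) = 0xEA04
s_2 = InvRound(s_1, k_1) = 0x7CEA
s_3 = InvRound(s_2, k_0) = 0xDF7C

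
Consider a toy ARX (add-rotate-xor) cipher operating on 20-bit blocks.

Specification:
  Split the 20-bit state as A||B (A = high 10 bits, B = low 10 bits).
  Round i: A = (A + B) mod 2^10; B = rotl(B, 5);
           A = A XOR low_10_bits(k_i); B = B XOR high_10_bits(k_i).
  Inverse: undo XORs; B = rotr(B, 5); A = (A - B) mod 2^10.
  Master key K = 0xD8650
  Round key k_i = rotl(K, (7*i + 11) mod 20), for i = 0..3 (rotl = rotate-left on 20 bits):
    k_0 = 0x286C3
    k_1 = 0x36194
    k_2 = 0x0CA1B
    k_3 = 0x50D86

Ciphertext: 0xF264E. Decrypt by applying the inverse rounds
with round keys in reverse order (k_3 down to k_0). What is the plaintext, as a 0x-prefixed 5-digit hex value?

s_0 = ciphertext = 0xF264E
s_1 = InvRound(s_0, k_3) = 0x25DB8
s_2 = InvRound(s_1, k_2) = 0x5014C
s_3 = InvRound(s_2, k_1) = 0x9228C
s_4 = InvRound(s_3, k_0) = 0xB69B1

0xB69B1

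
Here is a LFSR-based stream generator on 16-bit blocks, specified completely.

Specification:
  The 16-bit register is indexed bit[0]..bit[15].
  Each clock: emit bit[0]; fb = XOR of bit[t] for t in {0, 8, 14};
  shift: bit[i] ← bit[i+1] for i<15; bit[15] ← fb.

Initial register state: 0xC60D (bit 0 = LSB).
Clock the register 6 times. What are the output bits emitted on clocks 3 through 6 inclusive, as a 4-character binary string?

1100

reg_0 = 0xC60D
clock 1: out=1, reg = 0x6306
clock 2: out=0, reg = 0x3183
clock 3: out=1, reg = 0x18C1
clock 4: out=1, reg = 0x8C60
clock 5: out=0, reg = 0x4630
clock 6: out=0, reg = 0xA318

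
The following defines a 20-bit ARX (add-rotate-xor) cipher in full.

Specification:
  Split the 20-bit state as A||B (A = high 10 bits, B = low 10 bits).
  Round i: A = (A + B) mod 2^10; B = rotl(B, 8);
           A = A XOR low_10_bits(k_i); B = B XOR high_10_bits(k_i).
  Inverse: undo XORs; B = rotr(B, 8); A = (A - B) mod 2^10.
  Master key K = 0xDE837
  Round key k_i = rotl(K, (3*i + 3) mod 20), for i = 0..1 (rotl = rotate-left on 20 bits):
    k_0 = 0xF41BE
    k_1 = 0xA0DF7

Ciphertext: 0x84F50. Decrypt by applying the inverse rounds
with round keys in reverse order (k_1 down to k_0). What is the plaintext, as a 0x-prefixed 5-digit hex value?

0xAD674

s_0 = ciphertext = 0x84F50
s_1 = InvRound(s_0, k_1) = 0x25F4D
s_2 = InvRound(s_1, k_0) = 0xAD674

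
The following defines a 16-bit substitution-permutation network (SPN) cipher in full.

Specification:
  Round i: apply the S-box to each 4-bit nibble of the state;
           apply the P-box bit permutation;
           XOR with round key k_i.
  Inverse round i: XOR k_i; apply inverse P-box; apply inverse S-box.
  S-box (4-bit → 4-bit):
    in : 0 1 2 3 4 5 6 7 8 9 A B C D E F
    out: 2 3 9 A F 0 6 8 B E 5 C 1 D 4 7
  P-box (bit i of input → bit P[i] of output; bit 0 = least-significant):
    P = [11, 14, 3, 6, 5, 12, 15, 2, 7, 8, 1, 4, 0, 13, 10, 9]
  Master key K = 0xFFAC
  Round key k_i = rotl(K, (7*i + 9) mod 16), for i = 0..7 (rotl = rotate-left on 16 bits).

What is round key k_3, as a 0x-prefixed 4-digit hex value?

0x3FEB

K = 0xFFAC
k_0 = rotl(K, (7*0+9) mod 16) = rotl(K, 9) = 0x59FF
k_1 = rotl(K, (7*1+9) mod 16) = rotl(K, 0) = 0xFFAC
k_2 = rotl(K, (7*2+9) mod 16) = rotl(K, 7) = 0xD67F
k_3 = rotl(K, (7*3+9) mod 16) = rotl(K, 14) = 0x3FEB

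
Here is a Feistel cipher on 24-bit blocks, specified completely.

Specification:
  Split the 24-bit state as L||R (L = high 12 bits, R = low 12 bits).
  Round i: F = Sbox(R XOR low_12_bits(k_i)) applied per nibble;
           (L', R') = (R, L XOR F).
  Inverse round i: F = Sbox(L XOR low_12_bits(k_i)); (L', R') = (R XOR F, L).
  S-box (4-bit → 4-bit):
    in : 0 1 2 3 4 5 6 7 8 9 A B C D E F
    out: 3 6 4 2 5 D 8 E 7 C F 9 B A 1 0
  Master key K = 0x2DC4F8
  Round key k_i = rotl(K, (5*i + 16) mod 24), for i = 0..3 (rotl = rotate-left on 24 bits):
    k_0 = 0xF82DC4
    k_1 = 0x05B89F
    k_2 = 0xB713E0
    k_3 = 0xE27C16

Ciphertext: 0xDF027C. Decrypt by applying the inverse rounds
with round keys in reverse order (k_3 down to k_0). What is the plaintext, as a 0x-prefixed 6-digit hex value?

0x035D0B

s_0 = ciphertext = 0xDF027C
s_1 = InvRound(s_0, k_3) = 0x464DF0
s_2 = InvRound(s_1, k_2) = 0x385464
s_3 = InvRound(s_2, k_1) = 0xD0B385
s_4 = InvRound(s_3, k_0) = 0x035D0B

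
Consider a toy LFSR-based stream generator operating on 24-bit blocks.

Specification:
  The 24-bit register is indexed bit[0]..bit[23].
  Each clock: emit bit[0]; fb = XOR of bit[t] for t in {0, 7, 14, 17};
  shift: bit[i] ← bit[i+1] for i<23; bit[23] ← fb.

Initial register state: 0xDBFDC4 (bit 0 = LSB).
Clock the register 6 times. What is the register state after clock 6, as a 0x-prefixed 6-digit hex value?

0xF76FF7

reg_0 = 0xDBFDC4
clock 1: out=0, reg = 0xEDFEE2
clock 2: out=0, reg = 0x76FF71
clock 3: out=1, reg = 0xBB7FB8
clock 4: out=0, reg = 0xDDBFDC
clock 5: out=0, reg = 0xEEDFEE
clock 6: out=0, reg = 0xF76FF7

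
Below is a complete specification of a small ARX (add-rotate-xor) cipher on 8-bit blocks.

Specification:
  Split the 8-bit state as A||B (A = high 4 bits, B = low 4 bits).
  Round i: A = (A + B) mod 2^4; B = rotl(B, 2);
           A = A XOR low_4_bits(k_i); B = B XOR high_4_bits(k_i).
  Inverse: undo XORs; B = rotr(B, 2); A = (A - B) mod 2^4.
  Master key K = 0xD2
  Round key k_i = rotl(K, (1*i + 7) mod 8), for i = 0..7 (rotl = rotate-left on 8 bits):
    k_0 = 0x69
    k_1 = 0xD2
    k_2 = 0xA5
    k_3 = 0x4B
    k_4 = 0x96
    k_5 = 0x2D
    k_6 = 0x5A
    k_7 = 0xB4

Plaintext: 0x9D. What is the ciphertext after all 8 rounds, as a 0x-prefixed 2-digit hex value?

s_0 = plaintext = 0x9D
s_1 = Round(s_0, k_0) = 0xF1
s_2 = Round(s_1, k_1) = 0x29
s_3 = Round(s_2, k_2) = 0xEC
s_4 = Round(s_3, k_3) = 0x17
s_5 = Round(s_4, k_4) = 0xE4
s_6 = Round(s_5, k_5) = 0xF3
s_7 = Round(s_6, k_6) = 0x89
s_8 = Round(s_7, k_7) = 0x5D

0x5D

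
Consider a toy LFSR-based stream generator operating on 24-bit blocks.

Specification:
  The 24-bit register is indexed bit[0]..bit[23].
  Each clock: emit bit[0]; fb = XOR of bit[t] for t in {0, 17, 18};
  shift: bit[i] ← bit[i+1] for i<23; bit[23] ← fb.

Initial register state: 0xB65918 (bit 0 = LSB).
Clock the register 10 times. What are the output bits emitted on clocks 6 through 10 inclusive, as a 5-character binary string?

reg_0 = 0xB65918
clock 1: out=0, reg = 0x5B2C8C
clock 2: out=0, reg = 0xAD9646
clock 3: out=0, reg = 0xD6CB23
clock 4: out=1, reg = 0xEB6591
clock 5: out=1, reg = 0x75B2C8
clock 6: out=0, reg = 0xBAD964
clock 7: out=0, reg = 0xDD6CB2
clock 8: out=0, reg = 0xEEB659
clock 9: out=1, reg = 0xF75B2C
clock 10: out=0, reg = 0x7BAD96

00010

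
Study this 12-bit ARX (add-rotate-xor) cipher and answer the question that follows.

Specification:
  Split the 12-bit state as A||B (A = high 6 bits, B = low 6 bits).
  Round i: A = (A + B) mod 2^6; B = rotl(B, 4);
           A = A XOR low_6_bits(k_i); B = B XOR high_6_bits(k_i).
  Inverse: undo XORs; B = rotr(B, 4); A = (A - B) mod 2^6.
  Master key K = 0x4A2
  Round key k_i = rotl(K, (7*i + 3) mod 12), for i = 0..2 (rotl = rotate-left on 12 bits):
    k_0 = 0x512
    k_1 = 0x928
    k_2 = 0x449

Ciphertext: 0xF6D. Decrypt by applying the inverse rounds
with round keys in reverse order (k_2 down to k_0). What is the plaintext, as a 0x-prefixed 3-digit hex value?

s_0 = ciphertext = 0xF6D
s_1 = InvRound(s_0, k_2) = 0x073
s_2 = InvRound(s_1, k_1) = 0x31D
s_3 = InvRound(s_2, k_0) = 0xEA4

0xEA4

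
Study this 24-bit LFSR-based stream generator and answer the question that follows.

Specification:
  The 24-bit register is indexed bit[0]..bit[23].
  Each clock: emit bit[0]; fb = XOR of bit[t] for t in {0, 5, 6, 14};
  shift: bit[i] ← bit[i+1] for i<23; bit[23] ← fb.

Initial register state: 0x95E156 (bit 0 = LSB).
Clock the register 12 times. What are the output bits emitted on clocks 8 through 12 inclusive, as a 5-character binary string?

01000

reg_0 = 0x95E156
clock 1: out=0, reg = 0x4AF0AB
clock 2: out=1, reg = 0xA57855
clock 3: out=1, reg = 0xD2BC2A
clock 4: out=0, reg = 0xE95E15
clock 5: out=1, reg = 0x74AF0A
clock 6: out=0, reg = 0x3A5785
clock 7: out=1, reg = 0x1D2BC2
clock 8: out=0, reg = 0x8E95E1
clock 9: out=1, reg = 0xC74AF0
clock 10: out=0, reg = 0xE3A578
clock 11: out=0, reg = 0x71D2BC
clock 12: out=0, reg = 0x38E95E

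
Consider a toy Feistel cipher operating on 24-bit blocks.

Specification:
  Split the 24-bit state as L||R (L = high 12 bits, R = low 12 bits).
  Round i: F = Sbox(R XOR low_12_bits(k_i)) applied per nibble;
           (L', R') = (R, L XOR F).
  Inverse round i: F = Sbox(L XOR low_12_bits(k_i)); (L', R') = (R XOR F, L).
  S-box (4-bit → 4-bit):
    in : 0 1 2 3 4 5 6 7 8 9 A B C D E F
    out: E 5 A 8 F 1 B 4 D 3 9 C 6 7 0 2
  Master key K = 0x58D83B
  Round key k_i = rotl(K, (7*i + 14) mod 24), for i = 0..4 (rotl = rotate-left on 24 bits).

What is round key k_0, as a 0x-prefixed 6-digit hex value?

K = 0x58D83B
k_0 = rotl(K, (7*0+14) mod 24) = rotl(K, 14) = 0x0ED636

0x0ED636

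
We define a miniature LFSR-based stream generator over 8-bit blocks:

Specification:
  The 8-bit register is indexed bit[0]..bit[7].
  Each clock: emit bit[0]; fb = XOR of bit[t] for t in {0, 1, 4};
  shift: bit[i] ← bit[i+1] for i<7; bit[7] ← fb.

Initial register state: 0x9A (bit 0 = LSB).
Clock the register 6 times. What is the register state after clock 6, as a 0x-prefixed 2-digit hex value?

0xFA

reg_0 = 0x9A
clock 1: out=0, reg = 0x4D
clock 2: out=1, reg = 0xA6
clock 3: out=0, reg = 0xD3
clock 4: out=1, reg = 0xE9
clock 5: out=1, reg = 0xF4
clock 6: out=0, reg = 0xFA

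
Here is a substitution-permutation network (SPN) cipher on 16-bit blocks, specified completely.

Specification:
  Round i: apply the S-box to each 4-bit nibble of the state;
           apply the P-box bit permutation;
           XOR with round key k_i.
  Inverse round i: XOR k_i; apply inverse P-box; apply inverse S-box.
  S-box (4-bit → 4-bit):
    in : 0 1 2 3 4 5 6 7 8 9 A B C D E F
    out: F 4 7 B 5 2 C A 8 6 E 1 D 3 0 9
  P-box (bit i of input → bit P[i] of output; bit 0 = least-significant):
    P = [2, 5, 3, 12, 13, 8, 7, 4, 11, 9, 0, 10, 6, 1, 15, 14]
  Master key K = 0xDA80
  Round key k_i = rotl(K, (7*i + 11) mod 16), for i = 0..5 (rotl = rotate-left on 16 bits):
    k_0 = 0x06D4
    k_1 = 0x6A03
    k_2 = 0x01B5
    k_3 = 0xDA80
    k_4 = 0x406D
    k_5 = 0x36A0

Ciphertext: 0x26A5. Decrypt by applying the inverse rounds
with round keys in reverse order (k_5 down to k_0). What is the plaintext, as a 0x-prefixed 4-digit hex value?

0xA635

s_0 = ciphertext = 0x26A5
s_1 = InvRound(s_0, k_5) = 0xE1EF
s_2 = InvRound(s_1, k_4) = 0x9E2E
s_3 = InvRound(s_2, k_3) = 0x7812
s_4 = InvRound(s_3, k_2) = 0x7423
s_5 = InvRound(s_4, k_1) = 0xE3E7
s_6 = InvRound(s_5, k_0) = 0xA635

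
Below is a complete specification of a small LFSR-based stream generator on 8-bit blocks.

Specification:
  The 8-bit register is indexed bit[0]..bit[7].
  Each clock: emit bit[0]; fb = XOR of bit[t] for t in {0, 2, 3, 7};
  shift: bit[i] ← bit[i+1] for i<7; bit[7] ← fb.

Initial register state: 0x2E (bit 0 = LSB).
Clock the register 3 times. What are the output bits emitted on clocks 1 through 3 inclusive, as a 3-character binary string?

reg_0 = 0x2E
clock 1: out=0, reg = 0x17
clock 2: out=1, reg = 0x0B
clock 3: out=1, reg = 0x05

011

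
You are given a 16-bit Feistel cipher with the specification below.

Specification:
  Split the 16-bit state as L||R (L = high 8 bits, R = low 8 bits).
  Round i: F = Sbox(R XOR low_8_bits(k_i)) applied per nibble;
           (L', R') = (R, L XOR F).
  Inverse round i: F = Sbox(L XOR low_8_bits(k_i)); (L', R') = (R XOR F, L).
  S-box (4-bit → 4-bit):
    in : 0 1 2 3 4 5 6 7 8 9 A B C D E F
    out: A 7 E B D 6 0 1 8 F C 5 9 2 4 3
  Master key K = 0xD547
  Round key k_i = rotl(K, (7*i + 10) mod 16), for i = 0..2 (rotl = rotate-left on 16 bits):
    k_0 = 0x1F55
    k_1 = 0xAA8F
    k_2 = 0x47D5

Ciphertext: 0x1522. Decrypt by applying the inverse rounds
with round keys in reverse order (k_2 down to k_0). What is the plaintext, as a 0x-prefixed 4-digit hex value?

s_0 = ciphertext = 0x1522
s_1 = InvRound(s_0, k_2) = 0xB815
s_2 = InvRound(s_1, k_1) = 0xA4B8
s_3 = InvRound(s_2, k_0) = 0x8FA4

0x8FA4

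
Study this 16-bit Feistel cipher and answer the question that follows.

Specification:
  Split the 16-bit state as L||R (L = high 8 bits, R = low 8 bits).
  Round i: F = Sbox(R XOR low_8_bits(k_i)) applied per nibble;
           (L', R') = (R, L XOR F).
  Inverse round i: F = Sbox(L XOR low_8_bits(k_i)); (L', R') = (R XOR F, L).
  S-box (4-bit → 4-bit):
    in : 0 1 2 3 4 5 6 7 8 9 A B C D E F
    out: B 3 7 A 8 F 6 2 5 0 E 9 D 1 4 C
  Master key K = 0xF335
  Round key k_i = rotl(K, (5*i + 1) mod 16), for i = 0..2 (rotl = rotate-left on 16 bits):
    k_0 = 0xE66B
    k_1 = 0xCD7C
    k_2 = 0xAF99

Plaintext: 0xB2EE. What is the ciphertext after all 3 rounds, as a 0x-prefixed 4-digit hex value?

s_0 = plaintext = 0xB2EE
s_1 = Round(s_0, k_0) = 0xEEED
s_2 = Round(s_1, k_1) = 0xEDED
s_3 = Round(s_2, k_2) = 0xEDC5

0xEDC5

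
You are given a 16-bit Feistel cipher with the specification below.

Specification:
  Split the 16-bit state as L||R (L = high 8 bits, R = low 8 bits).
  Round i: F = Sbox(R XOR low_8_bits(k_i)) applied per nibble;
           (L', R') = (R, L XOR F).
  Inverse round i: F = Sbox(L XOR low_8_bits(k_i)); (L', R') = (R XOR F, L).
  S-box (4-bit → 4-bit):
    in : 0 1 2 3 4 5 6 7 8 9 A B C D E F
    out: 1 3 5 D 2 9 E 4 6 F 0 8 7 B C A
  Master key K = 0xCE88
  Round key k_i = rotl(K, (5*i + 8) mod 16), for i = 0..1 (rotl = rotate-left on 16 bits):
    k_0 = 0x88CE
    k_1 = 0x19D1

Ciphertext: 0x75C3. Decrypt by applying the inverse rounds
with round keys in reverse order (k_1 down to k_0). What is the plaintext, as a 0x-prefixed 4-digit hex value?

0x6FC1

s_0 = ciphertext = 0x75C3
s_1 = InvRound(s_0, k_1) = 0xC175
s_2 = InvRound(s_1, k_0) = 0x6FC1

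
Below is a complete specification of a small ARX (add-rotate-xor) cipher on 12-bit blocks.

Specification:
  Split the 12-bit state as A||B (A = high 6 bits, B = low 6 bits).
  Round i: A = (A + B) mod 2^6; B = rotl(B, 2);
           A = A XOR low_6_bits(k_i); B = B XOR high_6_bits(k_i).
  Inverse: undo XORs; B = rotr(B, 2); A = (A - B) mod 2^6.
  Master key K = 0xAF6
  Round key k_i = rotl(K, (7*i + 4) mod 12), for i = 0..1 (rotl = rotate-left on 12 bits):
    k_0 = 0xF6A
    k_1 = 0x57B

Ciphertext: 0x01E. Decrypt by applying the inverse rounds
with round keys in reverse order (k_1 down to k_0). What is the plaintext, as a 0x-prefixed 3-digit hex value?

0xC33

s_0 = ciphertext = 0x01E
s_1 = InvRound(s_0, k_1) = 0x272
s_2 = InvRound(s_1, k_0) = 0xC33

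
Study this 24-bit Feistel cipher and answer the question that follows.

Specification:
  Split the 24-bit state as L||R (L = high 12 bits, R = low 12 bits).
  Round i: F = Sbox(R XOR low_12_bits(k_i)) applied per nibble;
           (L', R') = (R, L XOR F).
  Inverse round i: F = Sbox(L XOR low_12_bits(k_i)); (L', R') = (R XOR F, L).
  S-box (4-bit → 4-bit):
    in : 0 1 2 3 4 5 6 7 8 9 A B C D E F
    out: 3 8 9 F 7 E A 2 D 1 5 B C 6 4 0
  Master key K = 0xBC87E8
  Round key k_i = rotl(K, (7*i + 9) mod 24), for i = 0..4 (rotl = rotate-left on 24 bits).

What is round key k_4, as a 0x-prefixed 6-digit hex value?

0xFD1790

K = 0xBC87E8
k_0 = rotl(K, (7*0+9) mod 24) = rotl(K, 9) = 0x0FD179
k_1 = rotl(K, (7*1+9) mod 24) = rotl(K, 16) = 0xE8BC87
k_2 = rotl(K, (7*2+9) mod 24) = rotl(K, 23) = 0x5E43F4
k_3 = rotl(K, (7*3+9) mod 24) = rotl(K, 6) = 0x21FA2F
k_4 = rotl(K, (7*4+9) mod 24) = rotl(K, 13) = 0xFD1790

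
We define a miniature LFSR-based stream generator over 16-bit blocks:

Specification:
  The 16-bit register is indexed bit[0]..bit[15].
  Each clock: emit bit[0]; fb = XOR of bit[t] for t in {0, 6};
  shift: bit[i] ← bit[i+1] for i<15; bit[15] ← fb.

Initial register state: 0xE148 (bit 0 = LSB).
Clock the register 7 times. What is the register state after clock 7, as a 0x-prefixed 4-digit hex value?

reg_0 = 0xE148
clock 1: out=0, reg = 0xF0A4
clock 2: out=0, reg = 0x7852
clock 3: out=0, reg = 0xBC29
clock 4: out=1, reg = 0xDE14
clock 5: out=0, reg = 0x6F0A
clock 6: out=0, reg = 0x3785
clock 7: out=1, reg = 0x9BC2

0x9BC2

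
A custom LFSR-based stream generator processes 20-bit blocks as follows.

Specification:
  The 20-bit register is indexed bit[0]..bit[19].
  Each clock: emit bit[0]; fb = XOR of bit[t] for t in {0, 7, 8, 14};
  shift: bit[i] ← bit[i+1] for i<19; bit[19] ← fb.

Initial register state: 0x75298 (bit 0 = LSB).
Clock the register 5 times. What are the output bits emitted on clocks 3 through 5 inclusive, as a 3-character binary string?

011

reg_0 = 0x75298
clock 1: out=0, reg = 0x3A94C
clock 2: out=0, reg = 0x9D4A6
clock 3: out=0, reg = 0x4EA53
clock 4: out=1, reg = 0x27529
clock 5: out=1, reg = 0x93A94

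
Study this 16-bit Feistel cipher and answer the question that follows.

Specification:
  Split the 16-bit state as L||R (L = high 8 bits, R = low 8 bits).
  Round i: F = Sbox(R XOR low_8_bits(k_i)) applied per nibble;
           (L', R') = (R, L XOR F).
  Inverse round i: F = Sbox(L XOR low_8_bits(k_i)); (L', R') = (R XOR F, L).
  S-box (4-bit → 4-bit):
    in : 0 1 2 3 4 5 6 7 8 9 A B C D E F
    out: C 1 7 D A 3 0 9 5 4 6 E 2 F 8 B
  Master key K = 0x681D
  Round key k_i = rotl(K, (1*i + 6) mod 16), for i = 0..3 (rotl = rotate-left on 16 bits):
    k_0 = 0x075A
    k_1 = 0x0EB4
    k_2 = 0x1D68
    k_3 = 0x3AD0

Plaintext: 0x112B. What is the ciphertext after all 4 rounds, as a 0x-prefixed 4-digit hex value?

s_0 = plaintext = 0x112B
s_1 = Round(s_0, k_0) = 0x2B80
s_2 = Round(s_1, k_1) = 0x80F1
s_3 = Round(s_2, k_2) = 0xF1C4
s_4 = Round(s_3, k_3) = 0xC4EB

0xC4EB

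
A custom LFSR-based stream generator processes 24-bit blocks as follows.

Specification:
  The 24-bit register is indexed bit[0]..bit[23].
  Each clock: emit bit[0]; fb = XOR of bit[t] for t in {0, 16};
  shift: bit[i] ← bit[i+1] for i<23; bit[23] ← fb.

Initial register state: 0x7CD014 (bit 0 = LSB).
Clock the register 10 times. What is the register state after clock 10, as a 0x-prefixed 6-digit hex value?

0x1A1F34

reg_0 = 0x7CD014
clock 1: out=0, reg = 0x3E680A
clock 2: out=0, reg = 0x1F3405
clock 3: out=1, reg = 0x0F9A02
clock 4: out=0, reg = 0x87CD01
clock 5: out=1, reg = 0x43E680
clock 6: out=0, reg = 0xA1F340
clock 7: out=0, reg = 0xD0F9A0
clock 8: out=0, reg = 0x687CD0
clock 9: out=0, reg = 0x343E68
clock 10: out=0, reg = 0x1A1F34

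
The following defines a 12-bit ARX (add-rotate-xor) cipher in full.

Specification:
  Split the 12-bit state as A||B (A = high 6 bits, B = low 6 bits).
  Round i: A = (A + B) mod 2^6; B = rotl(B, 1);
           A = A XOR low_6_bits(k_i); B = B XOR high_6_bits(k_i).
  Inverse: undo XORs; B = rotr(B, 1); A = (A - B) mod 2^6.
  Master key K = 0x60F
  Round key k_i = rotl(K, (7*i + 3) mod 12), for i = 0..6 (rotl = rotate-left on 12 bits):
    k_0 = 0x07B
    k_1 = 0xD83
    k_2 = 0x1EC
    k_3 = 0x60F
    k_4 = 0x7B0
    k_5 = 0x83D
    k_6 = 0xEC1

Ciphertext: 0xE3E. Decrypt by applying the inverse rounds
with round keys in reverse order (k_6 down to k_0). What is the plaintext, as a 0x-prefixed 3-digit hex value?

0x0AA

s_0 = ciphertext = 0xE3E
s_1 = InvRound(s_0, k_6) = 0x5E2
s_2 = InvRound(s_1, k_5) = 0xA41
s_3 = InvRound(s_2, k_4) = 0xAAF
s_4 = InvRound(s_3, k_3) = 0xABB
s_5 = InvRound(s_4, k_2) = 0xA1E
s_6 = InvRound(s_5, k_1) = 0x5D4
s_7 = InvRound(s_6, k_0) = 0x0AA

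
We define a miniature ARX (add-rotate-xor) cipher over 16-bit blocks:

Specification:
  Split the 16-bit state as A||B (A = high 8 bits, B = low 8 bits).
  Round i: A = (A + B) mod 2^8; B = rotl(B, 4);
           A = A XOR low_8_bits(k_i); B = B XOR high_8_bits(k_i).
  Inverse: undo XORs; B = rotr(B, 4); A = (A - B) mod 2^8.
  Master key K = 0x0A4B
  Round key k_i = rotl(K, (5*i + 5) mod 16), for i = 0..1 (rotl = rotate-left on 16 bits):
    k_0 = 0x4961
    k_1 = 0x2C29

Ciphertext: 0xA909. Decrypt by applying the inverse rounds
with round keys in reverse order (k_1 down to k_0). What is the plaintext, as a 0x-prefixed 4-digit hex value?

0x9EB1

s_0 = ciphertext = 0xA909
s_1 = InvRound(s_0, k_1) = 0x2E52
s_2 = InvRound(s_1, k_0) = 0x9EB1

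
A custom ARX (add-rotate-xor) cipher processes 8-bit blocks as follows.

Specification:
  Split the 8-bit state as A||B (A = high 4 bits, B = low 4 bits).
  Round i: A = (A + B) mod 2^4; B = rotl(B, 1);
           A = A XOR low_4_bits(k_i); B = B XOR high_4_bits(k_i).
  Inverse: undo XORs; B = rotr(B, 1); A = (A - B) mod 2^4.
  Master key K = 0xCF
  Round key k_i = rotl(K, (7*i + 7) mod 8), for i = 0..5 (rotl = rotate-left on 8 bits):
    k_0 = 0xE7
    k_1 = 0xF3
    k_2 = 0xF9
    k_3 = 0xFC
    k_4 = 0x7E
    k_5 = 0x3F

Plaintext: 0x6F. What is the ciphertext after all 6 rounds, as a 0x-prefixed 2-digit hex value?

0x10

s_0 = plaintext = 0x6F
s_1 = Round(s_0, k_0) = 0x21
s_2 = Round(s_1, k_1) = 0x0D
s_3 = Round(s_2, k_2) = 0x44
s_4 = Round(s_3, k_3) = 0x47
s_5 = Round(s_4, k_4) = 0x59
s_6 = Round(s_5, k_5) = 0x10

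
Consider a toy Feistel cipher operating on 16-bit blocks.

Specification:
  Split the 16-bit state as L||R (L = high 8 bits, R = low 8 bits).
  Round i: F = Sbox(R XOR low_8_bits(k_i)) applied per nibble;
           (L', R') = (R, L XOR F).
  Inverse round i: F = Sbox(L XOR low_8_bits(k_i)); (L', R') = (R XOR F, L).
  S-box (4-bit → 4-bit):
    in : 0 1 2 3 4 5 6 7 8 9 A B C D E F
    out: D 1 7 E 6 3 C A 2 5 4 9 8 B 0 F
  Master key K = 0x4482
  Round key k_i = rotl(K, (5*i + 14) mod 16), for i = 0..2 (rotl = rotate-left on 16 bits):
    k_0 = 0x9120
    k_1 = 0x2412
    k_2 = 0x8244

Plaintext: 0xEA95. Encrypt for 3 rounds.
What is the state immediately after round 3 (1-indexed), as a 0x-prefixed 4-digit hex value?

0x5C6B

s_0 = plaintext = 0xEA95
s_1 = Round(s_0, k_0) = 0x9579
s_2 = Round(s_1, k_1) = 0x795C
s_3 = Round(s_2, k_2) = 0x5C6B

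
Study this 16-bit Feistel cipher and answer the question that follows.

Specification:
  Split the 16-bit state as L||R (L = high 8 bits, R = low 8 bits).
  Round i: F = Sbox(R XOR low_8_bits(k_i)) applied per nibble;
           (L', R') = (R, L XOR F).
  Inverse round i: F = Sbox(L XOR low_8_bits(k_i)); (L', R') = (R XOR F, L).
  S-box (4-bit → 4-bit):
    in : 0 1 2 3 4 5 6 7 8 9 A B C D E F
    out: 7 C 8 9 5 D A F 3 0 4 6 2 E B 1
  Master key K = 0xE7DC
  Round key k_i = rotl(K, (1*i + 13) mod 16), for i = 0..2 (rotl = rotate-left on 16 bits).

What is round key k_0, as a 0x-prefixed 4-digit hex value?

0x9CFB

K = 0xE7DC
k_0 = rotl(K, (1*0+13) mod 16) = rotl(K, 13) = 0x9CFB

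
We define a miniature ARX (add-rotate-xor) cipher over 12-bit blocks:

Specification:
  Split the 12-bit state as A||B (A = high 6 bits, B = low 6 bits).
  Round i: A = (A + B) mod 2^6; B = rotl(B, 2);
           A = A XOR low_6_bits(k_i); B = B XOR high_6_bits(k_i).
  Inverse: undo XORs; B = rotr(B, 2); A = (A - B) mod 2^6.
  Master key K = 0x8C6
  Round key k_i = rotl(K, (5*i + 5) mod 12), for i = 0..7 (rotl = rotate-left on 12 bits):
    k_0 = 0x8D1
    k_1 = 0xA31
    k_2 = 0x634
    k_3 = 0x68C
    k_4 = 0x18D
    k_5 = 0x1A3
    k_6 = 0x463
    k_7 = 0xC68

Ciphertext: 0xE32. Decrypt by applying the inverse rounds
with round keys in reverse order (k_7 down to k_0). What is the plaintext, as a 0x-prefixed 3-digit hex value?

s_0 = ciphertext = 0xE32
s_1 = InvRound(s_0, k_7) = 0x830
s_2 = InvRound(s_1, k_6) = 0xAD8
s_3 = InvRound(s_2, k_5) = 0x867
s_4 = InvRound(s_3, k_4) = 0x518
s_5 = InvRound(s_4, k_3) = 0xE20
s_6 = InvRound(s_5, k_2) = 0xF8E
s_7 = InvRound(s_6, k_1) = 0x9A9
s_8 = InvRound(s_7, k_0) = 0x562

0x562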